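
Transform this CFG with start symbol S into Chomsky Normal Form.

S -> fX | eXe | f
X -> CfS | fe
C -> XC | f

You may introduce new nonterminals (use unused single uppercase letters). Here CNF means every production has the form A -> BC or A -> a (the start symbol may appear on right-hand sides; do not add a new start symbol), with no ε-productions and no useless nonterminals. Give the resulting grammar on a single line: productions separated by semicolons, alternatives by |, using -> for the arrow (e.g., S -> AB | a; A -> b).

No ε-productions.
No unit productions to eliminate.
TERM: introduce A -> e, B -> f and substitute in every rule of length ≥2.
BIN: S -> AXA becomes S -> AD, D -> XA; X -> CBS becomes X -> CE, E -> BS.

S -> f | AD | BX; A -> e; B -> f; C -> f | XC; D -> XA; E -> BS; X -> BA | CE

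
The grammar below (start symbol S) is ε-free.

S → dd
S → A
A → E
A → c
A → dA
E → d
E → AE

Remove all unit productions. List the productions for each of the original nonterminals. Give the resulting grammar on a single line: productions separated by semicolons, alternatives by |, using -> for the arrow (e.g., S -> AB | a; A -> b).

Unit productions: A->E, S->A.
Unit pairs (A ⇒* B via units): (A,E), (S,A), (S,E).
S: inherits non-unit rules of {A, E, S} → AE | c | d | dA | dd.
A: inherits non-unit rules of {A, E} → AE | c | d | dA.
E: inherits non-unit rules of {E} → AE | d.

S -> c | d | AE | dA | dd; A -> c | d | AE | dA; E -> d | AE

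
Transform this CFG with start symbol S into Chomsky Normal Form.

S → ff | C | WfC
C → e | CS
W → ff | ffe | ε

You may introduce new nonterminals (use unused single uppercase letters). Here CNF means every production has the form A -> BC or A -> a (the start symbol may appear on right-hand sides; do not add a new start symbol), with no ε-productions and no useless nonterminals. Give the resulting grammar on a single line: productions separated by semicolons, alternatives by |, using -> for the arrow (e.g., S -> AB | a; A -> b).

Nullable: {W}; after ε-elimination: S -> C | fC | ff | WfC; C -> e | CS; W -> ff | ffe.
After unit-elimination: S -> e | CS | fC | ff | WfC; C -> e | CS; W -> ff | ffe.
TERM: introduce B -> e, A -> f and substitute in every rule of length ≥2.
BIN: S -> WAC becomes S -> WD, D -> AC; W -> AAB becomes W -> AE, E -> AB.

S -> e | AA | AC | CS | WD; A -> f; B -> e; C -> e | CS; D -> AC; E -> AB; W -> AA | AE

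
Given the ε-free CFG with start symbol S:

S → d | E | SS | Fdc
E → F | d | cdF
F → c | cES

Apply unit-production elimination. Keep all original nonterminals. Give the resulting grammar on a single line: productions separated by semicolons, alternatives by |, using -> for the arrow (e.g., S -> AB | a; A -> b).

Unit productions: E->F, S->E.
Unit pairs (A ⇒* B via units): (E,F), (S,E), (S,F).
S: inherits non-unit rules of {E, F, S} → Fdc | SS | c | cES | cdF | d.
E: inherits non-unit rules of {E, F} → c | cES | cdF | d.
F: inherits non-unit rules of {F} → c | cES.

S -> c | d | SS | Fdc | cES | cdF; E -> c | d | cES | cdF; F -> c | cES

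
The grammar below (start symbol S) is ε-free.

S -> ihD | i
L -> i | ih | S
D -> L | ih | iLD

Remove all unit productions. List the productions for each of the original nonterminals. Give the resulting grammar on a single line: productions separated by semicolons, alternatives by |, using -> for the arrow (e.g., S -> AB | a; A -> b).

Unit productions: D->L, L->S.
Unit pairs (A ⇒* B via units): (D,L), (D,S), (L,S).
S: inherits non-unit rules of {S} → i | ihD.
D: inherits non-unit rules of {D, L, S} → i | iLD | ih | ihD.
L: inherits non-unit rules of {L, S} → i | ih | ihD.

S -> i | ihD; D -> i | ih | iLD | ihD; L -> i | ih | ihD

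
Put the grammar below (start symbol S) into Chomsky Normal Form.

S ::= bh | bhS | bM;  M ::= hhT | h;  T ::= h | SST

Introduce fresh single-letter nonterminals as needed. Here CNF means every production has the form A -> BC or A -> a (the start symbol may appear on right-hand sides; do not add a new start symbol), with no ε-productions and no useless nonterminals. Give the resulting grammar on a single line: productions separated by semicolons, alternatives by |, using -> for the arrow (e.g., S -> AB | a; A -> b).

No ε-productions.
No unit productions to eliminate.
TERM: introduce B -> b, A -> h and substitute in every rule of length ≥2.
BIN: M -> AAT becomes M -> AC, C -> AT; S -> BAS becomes S -> BD, D -> AS; T -> SST becomes T -> SE, E -> ST.

S -> BA | BD | BM; A -> h; B -> b; C -> AT; D -> AS; E -> ST; M -> h | AC; T -> h | SE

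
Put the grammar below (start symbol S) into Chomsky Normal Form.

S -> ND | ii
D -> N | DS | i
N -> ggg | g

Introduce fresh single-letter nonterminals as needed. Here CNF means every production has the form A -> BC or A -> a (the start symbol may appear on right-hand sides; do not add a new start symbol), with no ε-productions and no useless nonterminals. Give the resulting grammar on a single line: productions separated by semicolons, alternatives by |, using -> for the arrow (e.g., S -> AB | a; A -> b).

No ε-productions.
After unit-elimination: S -> ND | ii; D -> g | i | DS | ggg; N -> g | ggg.
TERM: introduce A -> g, B -> i and substitute in every rule of length ≥2.
BIN: D -> AAA becomes D -> AC, C -> AA; N -> AAA becomes N -> AE, E -> AA.

S -> BB | ND; A -> g; B -> i; C -> AA; D -> g | i | AC | DS; E -> AA; N -> g | AE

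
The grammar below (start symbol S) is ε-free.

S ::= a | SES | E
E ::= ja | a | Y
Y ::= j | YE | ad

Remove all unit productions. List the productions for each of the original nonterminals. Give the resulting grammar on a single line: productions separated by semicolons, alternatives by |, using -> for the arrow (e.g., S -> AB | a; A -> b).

S -> a | j | YE | ad | ja | SES; E -> a | j | YE | ad | ja; Y -> j | YE | ad

Unit productions: E->Y, S->E.
Unit pairs (A ⇒* B via units): (E,Y), (S,E), (S,Y).
S: inherits non-unit rules of {E, S, Y} → SES | YE | a | ad | j | ja.
E: inherits non-unit rules of {E, Y} → YE | a | ad | j | ja.
Y: inherits non-unit rules of {Y} → YE | ad | j.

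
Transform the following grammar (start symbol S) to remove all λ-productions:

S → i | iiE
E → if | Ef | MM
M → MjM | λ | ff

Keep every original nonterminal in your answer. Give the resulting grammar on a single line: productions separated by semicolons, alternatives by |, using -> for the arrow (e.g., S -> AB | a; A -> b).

Nullable set: {E, M}.
S -> iiE: E nullable, giving ii | iiE.
E -> Ef: E nullable, giving Ef | f.
E -> MM: M, M nullable, giving M | MM.
Drop M -> λ.
M -> MjM: M, M nullable, giving Mj | MjM | j | jM.
Unchanged (no nullable symbols): S -> i; E -> if; M -> ff.

S -> i | ii | iiE; E -> M | f | Ef | MM | if; M -> j | Mj | ff | jM | MjM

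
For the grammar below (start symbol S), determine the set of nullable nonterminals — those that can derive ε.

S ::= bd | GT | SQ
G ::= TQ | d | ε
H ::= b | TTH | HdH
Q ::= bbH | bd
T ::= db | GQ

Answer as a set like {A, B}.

Directly nullable (have an ε-rule): {G}.
Not nullable: H, Q, S, T — each has a terminal in every rule's right-hand side or depends on a non-nullable symbol.

{G}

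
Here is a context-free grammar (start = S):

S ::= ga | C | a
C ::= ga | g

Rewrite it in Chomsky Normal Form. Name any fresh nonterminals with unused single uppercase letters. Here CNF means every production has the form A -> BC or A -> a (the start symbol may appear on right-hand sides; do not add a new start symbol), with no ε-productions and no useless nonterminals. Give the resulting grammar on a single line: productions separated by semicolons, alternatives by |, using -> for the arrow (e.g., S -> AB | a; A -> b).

No ε-productions.
After unit-elimination: S -> a | g | ga; C -> g | ga.
TERM: introduce B -> a, A -> g and substitute in every rule of length ≥2.
Drop unreachable/unproductive: C.

S -> a | g | AB; A -> g; B -> a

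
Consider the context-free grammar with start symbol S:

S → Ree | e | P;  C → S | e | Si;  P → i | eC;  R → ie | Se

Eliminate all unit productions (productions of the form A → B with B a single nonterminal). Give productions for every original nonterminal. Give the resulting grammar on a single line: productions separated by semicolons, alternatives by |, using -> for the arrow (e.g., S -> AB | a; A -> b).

Unit productions: C->S, S->P.
Unit pairs (A ⇒* B via units): (C,P), (C,S), (S,P).
S: inherits non-unit rules of {P, S} → Ree | e | eC | i.
C: inherits non-unit rules of {C, P, S} → Ree | Si | e | eC | i.
P: inherits non-unit rules of {P} → eC | i.
R: inherits non-unit rules of {R} → Se | ie.

S -> e | i | eC | Ree; C -> e | i | Si | eC | Ree; P -> i | eC; R -> Se | ie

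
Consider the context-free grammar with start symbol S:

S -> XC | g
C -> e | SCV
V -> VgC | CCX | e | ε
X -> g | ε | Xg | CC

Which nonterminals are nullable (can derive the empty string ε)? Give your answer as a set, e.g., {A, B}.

Directly nullable (have an ε-rule): {V, X}.
Not nullable: C, S — each has a terminal in every rule's right-hand side or depends on a non-nullable symbol.

{V, X}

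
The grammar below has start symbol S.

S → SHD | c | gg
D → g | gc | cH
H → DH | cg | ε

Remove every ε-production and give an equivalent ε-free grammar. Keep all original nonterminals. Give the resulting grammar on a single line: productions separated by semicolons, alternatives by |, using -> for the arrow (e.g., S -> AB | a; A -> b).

Nullable set: {H}.
S -> SHD: H nullable, giving SD | SHD.
D -> cH: H nullable, giving c | cH.
Drop H -> ε.
H -> DH: H nullable, giving D | DH.
Unchanged (no nullable symbols): S -> c; S -> gg; D -> g; D -> gc; H -> cg.

S -> c | SD | gg | SHD; D -> c | g | cH | gc; H -> D | DH | cg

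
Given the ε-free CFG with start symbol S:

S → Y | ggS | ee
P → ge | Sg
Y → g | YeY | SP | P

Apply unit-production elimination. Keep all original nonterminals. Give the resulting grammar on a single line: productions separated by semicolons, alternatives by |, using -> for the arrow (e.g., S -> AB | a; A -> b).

Unit productions: S->Y, Y->P.
Unit pairs (A ⇒* B via units): (S,P), (S,Y), (Y,P).
S: inherits non-unit rules of {P, S, Y} → SP | Sg | YeY | ee | g | ge | ggS.
P: inherits non-unit rules of {P} → Sg | ge.
Y: inherits non-unit rules of {P, Y} → SP | Sg | YeY | g | ge.

S -> g | SP | Sg | ee | ge | YeY | ggS; P -> Sg | ge; Y -> g | SP | Sg | ge | YeY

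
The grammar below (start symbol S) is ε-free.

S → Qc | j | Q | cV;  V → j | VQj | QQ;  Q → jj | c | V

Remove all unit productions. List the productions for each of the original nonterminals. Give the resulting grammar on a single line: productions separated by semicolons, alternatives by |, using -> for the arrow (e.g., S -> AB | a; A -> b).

S -> c | j | QQ | Qc | cV | jj | VQj; Q -> c | j | QQ | jj | VQj; V -> j | QQ | VQj

Unit productions: Q->V, S->Q.
Unit pairs (A ⇒* B via units): (Q,V), (S,Q), (S,V).
S: inherits non-unit rules of {Q, S, V} → QQ | Qc | VQj | c | cV | j | jj.
Q: inherits non-unit rules of {Q, V} → QQ | VQj | c | j | jj.
V: inherits non-unit rules of {V} → QQ | VQj | j.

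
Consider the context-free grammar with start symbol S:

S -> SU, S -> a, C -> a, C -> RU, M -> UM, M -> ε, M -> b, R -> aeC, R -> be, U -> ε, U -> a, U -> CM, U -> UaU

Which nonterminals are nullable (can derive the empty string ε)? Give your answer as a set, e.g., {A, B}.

{M, U}

Directly nullable (have an ε-rule): {M, U}.
Not nullable: C, R, S — each has a terminal in every rule's right-hand side or depends on a non-nullable symbol.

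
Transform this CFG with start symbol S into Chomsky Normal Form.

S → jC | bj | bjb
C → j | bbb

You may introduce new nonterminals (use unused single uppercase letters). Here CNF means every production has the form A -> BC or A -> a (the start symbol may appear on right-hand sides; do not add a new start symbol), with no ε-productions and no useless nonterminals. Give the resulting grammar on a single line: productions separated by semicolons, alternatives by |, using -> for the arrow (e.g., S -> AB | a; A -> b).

No ε-productions.
No unit productions to eliminate.
TERM: introduce A -> b, B -> j and substitute in every rule of length ≥2.
BIN: C -> AAA becomes C -> AD, D -> AA; S -> ABA becomes S -> AE, E -> BA.

S -> AB | AE | BC; A -> b; B -> j; C -> j | AD; D -> AA; E -> BA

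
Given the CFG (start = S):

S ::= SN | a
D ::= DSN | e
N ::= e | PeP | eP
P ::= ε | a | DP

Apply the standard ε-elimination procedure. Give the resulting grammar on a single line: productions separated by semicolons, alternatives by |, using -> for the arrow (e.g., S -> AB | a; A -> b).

Nullable set: {P}.
N -> PeP: P, P nullable, giving Pe | PeP | e | eP.
N -> eP: P nullable, giving e | eP.
Drop P -> ε.
P -> DP: P nullable, giving D | DP.
Unchanged (no nullable symbols): S -> SN; S -> a; D -> DSN; D -> e; N -> e; P -> a.

S -> a | SN; D -> e | DSN; N -> e | Pe | eP | PeP; P -> D | a | DP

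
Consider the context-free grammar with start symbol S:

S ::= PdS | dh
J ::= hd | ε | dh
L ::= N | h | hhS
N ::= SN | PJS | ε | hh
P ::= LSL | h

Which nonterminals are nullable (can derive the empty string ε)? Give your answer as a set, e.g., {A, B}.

Directly nullable (have an ε-rule): {J, N}.
L is nullable via L -> N (every symbol on the right is already known nullable).
Not nullable: P, S — each has a terminal in every rule's right-hand side or depends on a non-nullable symbol.

{J, L, N}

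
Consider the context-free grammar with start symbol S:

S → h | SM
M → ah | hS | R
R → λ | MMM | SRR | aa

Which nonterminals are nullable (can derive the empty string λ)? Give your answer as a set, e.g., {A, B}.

{M, R}

Directly nullable (have an ε-rule): {R}.
M is nullable via M -> R (every symbol on the right is already known nullable).
Not nullable: S — each has a terminal in every rule's right-hand side or depends on a non-nullable symbol.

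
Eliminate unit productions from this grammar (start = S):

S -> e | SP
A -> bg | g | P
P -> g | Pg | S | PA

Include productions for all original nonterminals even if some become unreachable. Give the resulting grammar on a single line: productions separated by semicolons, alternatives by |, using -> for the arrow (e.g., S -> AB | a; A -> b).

S -> e | SP; A -> e | g | PA | Pg | SP | bg; P -> e | g | PA | Pg | SP

Unit productions: A->P, P->S.
Unit pairs (A ⇒* B via units): (A,P), (A,S), (P,S).
S: inherits non-unit rules of {S} → SP | e.
A: inherits non-unit rules of {A, P, S} → PA | Pg | SP | bg | e | g.
P: inherits non-unit rules of {P, S} → PA | Pg | SP | e | g.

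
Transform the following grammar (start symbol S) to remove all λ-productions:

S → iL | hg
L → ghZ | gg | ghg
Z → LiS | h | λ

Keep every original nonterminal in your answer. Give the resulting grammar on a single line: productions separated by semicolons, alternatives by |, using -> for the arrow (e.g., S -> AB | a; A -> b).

Nullable set: {Z}.
L -> ghZ: Z nullable, giving gh | ghZ.
Drop Z -> λ.
Unchanged (no nullable symbols): S -> hg; S -> iL; L -> gg; L -> ghg; Z -> LiS; Z -> h.

S -> hg | iL; L -> gg | gh | ghZ | ghg; Z -> h | LiS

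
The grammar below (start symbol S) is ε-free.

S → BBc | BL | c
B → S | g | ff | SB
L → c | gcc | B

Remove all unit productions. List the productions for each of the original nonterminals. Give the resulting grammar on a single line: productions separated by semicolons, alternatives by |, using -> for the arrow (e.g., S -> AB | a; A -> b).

Unit productions: B->S, L->B.
Unit pairs (A ⇒* B via units): (B,S), (L,B), (L,S).
S: inherits non-unit rules of {S} → BBc | BL | c.
B: inherits non-unit rules of {B, S} → BBc | BL | SB | c | ff | g.
L: inherits non-unit rules of {B, L, S} → BBc | BL | SB | c | ff | g | gcc.

S -> c | BL | BBc; B -> c | g | BL | SB | ff | BBc; L -> c | g | BL | SB | ff | BBc | gcc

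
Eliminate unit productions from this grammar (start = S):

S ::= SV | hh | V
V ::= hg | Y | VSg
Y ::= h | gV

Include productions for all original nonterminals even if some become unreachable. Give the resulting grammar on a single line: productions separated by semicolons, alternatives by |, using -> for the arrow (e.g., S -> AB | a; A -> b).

S -> h | SV | gV | hg | hh | VSg; V -> h | gV | hg | VSg; Y -> h | gV

Unit productions: S->V, V->Y.
Unit pairs (A ⇒* B via units): (S,V), (S,Y), (V,Y).
S: inherits non-unit rules of {S, V, Y} → SV | VSg | gV | h | hg | hh.
V: inherits non-unit rules of {V, Y} → VSg | gV | h | hg.
Y: inherits non-unit rules of {Y} → gV | h.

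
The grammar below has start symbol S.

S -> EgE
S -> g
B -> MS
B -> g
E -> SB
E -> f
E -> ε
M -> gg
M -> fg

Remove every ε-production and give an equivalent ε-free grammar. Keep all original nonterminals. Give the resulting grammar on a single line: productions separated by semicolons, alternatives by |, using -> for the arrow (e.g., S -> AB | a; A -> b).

Nullable set: {E}.
S -> EgE: E, E nullable, giving Eg | EgE | g | gE.
Drop E -> ε.
Unchanged (no nullable symbols): S -> g; B -> MS; B -> g; E -> SB; E -> f; M -> fg; M -> gg.

S -> g | Eg | gE | EgE; B -> g | MS; E -> f | SB; M -> fg | gg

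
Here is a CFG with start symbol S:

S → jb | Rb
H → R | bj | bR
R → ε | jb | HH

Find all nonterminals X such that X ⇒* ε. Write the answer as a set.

{H, R}

Directly nullable (have an ε-rule): {R}.
H is nullable via H -> R (every symbol on the right is already known nullable).
Not nullable: S — each has a terminal in every rule's right-hand side or depends on a non-nullable symbol.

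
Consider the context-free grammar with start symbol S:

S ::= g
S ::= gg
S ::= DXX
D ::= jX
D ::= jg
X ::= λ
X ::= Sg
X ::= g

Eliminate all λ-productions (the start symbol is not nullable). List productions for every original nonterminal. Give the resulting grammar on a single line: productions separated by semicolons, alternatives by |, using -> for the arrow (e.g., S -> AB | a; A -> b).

Nullable set: {X}.
S -> DXX: X, X nullable, giving D | DX | DXX.
D -> jX: X nullable, giving j | jX.
Drop X -> λ.
Unchanged (no nullable symbols): S -> g; S -> gg; D -> jg; X -> Sg; X -> g.

S -> D | g | DX | gg | DXX; D -> j | jX | jg; X -> g | Sg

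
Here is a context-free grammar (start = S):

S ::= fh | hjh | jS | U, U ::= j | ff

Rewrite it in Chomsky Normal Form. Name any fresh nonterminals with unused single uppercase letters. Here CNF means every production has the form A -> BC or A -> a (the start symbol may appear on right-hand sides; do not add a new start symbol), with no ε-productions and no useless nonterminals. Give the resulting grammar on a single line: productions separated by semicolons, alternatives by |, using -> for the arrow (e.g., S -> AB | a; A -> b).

S -> j | AA | AB | BD | CS; A -> f; B -> h; C -> j; D -> CB

No ε-productions.
After unit-elimination: S -> j | ff | fh | jS | hjh; U -> j | ff.
TERM: introduce A -> f, B -> h, C -> j and substitute in every rule of length ≥2.
BIN: S -> BCB becomes S -> BD, D -> CB.
Drop unreachable/unproductive: U.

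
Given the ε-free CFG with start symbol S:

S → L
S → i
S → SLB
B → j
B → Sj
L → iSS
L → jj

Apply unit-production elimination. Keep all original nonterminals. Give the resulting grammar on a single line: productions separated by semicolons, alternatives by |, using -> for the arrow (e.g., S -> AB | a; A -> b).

S -> i | jj | SLB | iSS; B -> j | Sj; L -> jj | iSS

Unit productions: S->L.
Unit pairs (A ⇒* B via units): (S,L).
S: inherits non-unit rules of {L, S} → SLB | i | iSS | jj.
B: inherits non-unit rules of {B} → Sj | j.
L: inherits non-unit rules of {L} → iSS | jj.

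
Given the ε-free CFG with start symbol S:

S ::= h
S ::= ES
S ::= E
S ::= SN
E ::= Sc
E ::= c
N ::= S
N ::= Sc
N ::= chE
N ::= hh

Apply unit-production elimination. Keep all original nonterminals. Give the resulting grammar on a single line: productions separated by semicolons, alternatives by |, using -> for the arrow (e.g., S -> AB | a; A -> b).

Unit productions: N->S, S->E.
Unit pairs (A ⇒* B via units): (N,E), (N,S), (S,E).
S: inherits non-unit rules of {E, S} → ES | SN | Sc | c | h.
E: inherits non-unit rules of {E} → Sc | c.
N: inherits non-unit rules of {E, N, S} → ES | SN | Sc | c | chE | h | hh.

S -> c | h | ES | SN | Sc; E -> c | Sc; N -> c | h | ES | SN | Sc | hh | chE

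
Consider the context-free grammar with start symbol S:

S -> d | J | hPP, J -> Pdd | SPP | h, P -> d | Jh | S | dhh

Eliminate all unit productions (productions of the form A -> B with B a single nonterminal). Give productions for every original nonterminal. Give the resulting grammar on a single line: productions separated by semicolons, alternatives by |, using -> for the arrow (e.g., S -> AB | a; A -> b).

Unit productions: P->S, S->J.
Unit pairs (A ⇒* B via units): (P,J), (P,S), (S,J).
S: inherits non-unit rules of {J, S} → Pdd | SPP | d | h | hPP.
J: inherits non-unit rules of {J} → Pdd | SPP | h.
P: inherits non-unit rules of {J, P, S} → Jh | Pdd | SPP | d | dhh | h | hPP.

S -> d | h | Pdd | SPP | hPP; J -> h | Pdd | SPP; P -> d | h | Jh | Pdd | SPP | dhh | hPP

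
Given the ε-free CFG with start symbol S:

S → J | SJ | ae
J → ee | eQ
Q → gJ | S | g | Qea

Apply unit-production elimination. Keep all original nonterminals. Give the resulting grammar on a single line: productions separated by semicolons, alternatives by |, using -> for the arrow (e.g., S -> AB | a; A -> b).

Unit productions: Q->S, S->J.
Unit pairs (A ⇒* B via units): (Q,J), (Q,S), (S,J).
S: inherits non-unit rules of {J, S} → SJ | ae | eQ | ee.
J: inherits non-unit rules of {J} → eQ | ee.
Q: inherits non-unit rules of {J, Q, S} → Qea | SJ | ae | eQ | ee | g | gJ.

S -> SJ | ae | eQ | ee; J -> eQ | ee; Q -> g | SJ | ae | eQ | ee | gJ | Qea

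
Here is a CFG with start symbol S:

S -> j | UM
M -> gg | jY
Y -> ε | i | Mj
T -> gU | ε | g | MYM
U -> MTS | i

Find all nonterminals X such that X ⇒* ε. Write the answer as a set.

Directly nullable (have an ε-rule): {T, Y}.
Not nullable: M, S, U — each has a terminal in every rule's right-hand side or depends on a non-nullable symbol.

{T, Y}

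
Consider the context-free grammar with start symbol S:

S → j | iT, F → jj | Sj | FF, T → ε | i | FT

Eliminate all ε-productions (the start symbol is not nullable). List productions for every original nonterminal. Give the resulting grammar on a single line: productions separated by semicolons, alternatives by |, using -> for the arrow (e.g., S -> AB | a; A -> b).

S -> i | j | iT; F -> FF | Sj | jj; T -> F | i | FT

Nullable set: {T}.
S -> iT: T nullable, giving i | iT.
Drop T -> ε.
T -> FT: T nullable, giving F | FT.
Unchanged (no nullable symbols): S -> j; F -> FF; F -> Sj; F -> jj; T -> i.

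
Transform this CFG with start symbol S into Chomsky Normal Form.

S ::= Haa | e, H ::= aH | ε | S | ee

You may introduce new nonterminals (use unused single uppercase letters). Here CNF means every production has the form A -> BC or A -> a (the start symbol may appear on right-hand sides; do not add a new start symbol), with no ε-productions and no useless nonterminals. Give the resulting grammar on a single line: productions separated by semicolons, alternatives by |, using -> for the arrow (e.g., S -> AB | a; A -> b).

Nullable: {H}; after ε-elimination: S -> e | aa | Haa; H -> S | a | aH | ee.
After unit-elimination: S -> e | aa | Haa; H -> a | e | aH | aa | ee | Haa.
TERM: introduce A -> a, B -> e and substitute in every rule of length ≥2.
BIN: H -> HAA becomes H -> HC, C -> AA; S -> HAA becomes S -> HD, D -> AA.

S -> e | AA | HD; A -> a; B -> e; C -> AA; D -> AA; H -> a | e | AA | AH | BB | HC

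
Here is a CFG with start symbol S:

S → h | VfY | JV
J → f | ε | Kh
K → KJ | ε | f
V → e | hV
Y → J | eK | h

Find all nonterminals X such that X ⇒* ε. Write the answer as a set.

{J, K, Y}

Directly nullable (have an ε-rule): {J, K}.
Y is nullable via Y -> J (every symbol on the right is already known nullable).
Not nullable: S, V — each has a terminal in every rule's right-hand side or depends on a non-nullable symbol.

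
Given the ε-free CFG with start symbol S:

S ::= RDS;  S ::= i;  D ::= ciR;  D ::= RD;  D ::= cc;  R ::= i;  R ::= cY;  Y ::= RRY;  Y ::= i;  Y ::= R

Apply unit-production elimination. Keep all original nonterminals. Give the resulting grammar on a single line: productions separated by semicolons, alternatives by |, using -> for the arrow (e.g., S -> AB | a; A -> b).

S -> i | RDS; D -> RD | cc | ciR; R -> i | cY; Y -> i | cY | RRY

Unit productions: Y->R.
Unit pairs (A ⇒* B via units): (Y,R).
S: inherits non-unit rules of {S} → RDS | i.
D: inherits non-unit rules of {D} → RD | cc | ciR.
R: inherits non-unit rules of {R} → cY | i.
Y: inherits non-unit rules of {R, Y} → RRY | cY | i.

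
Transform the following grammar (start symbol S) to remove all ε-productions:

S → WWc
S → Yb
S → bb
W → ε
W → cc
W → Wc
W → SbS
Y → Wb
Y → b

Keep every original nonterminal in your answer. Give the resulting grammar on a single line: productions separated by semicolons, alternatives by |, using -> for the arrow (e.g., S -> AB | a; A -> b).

Nullable set: {W}.
S -> WWc: W, W nullable, giving WWc | Wc | c.
Drop W -> ε.
W -> Wc: W nullable, giving Wc | c.
Y -> Wb: W nullable, giving Wb | b.
Unchanged (no nullable symbols): S -> Yb; S -> bb; W -> SbS; W -> cc; Y -> b.

S -> c | Wc | Yb | bb | WWc; W -> c | Wc | cc | SbS; Y -> b | Wb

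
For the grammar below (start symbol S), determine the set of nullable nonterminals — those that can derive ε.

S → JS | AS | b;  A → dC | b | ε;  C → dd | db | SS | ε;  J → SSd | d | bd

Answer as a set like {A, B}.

{A, C}

Directly nullable (have an ε-rule): {A, C}.
Not nullable: J, S — each has a terminal in every rule's right-hand side or depends on a non-nullable symbol.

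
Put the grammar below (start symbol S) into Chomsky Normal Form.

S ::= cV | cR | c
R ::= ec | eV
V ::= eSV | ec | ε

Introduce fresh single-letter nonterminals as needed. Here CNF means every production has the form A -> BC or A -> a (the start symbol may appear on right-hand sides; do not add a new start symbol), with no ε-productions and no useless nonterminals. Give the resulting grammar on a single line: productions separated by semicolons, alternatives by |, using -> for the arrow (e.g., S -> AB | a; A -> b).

Nullable: {V}; after ε-elimination: S -> c | cR | cV; R -> e | eV | ec; V -> eS | ec | eSV.
No unit productions to eliminate.
TERM: introduce B -> c, A -> e and substitute in every rule of length ≥2.
BIN: V -> ASV becomes V -> AC, C -> SV.

S -> c | BR | BV; A -> e; B -> c; C -> SV; R -> e | AB | AV; V -> AB | AC | AS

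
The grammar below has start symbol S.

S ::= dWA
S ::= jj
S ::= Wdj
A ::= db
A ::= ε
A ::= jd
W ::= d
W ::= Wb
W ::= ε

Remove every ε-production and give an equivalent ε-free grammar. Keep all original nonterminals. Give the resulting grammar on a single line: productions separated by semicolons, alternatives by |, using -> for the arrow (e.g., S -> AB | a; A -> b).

S -> d | dA | dW | dj | jj | Wdj | dWA; A -> db | jd; W -> b | d | Wb

Nullable set: {A, W}.
S -> Wdj: W nullable, giving Wdj | dj.
S -> dWA: W, A nullable, giving d | dA | dW | dWA.
Drop A -> ε.
Drop W -> ε.
W -> Wb: W nullable, giving Wb | b.
Unchanged (no nullable symbols): S -> jj; A -> db; A -> jd; W -> d.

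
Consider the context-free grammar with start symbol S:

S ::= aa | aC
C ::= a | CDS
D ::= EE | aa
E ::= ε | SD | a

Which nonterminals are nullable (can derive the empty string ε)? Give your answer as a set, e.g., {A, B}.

{D, E}

Directly nullable (have an ε-rule): {E}.
D is nullable via D -> EE (every symbol on the right is already known nullable).
Not nullable: C, S — each has a terminal in every rule's right-hand side or depends on a non-nullable symbol.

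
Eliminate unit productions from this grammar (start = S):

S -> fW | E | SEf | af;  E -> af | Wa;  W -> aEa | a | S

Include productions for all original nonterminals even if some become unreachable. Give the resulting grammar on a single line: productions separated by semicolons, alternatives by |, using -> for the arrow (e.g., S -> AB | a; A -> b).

S -> Wa | af | fW | SEf; E -> Wa | af; W -> a | Wa | af | fW | SEf | aEa

Unit productions: S->E, W->S.
Unit pairs (A ⇒* B via units): (S,E), (W,E), (W,S).
S: inherits non-unit rules of {E, S} → SEf | Wa | af | fW.
E: inherits non-unit rules of {E} → Wa | af.
W: inherits non-unit rules of {E, S, W} → SEf | Wa | a | aEa | af | fW.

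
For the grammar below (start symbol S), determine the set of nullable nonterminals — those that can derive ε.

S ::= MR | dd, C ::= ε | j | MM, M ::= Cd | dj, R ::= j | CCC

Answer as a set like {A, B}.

{C, R}

Directly nullable (have an ε-rule): {C}.
R is nullable via R -> CCC (every symbol on the right is already known nullable).
Not nullable: M, S — each has a terminal in every rule's right-hand side or depends on a non-nullable symbol.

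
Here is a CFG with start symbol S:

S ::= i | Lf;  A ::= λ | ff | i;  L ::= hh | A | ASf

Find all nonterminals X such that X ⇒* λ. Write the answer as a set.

Directly nullable (have an ε-rule): {A}.
L is nullable via L -> A (every symbol on the right is already known nullable).
Not nullable: S — each has a terminal in every rule's right-hand side or depends on a non-nullable symbol.

{A, L}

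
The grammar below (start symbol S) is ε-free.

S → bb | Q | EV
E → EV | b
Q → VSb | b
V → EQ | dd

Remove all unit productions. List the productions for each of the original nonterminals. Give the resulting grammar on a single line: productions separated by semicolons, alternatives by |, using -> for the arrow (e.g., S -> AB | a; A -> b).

S -> b | EV | bb | VSb; E -> b | EV; Q -> b | VSb; V -> EQ | dd

Unit productions: S->Q.
Unit pairs (A ⇒* B via units): (S,Q).
S: inherits non-unit rules of {Q, S} → EV | VSb | b | bb.
E: inherits non-unit rules of {E} → EV | b.
Q: inherits non-unit rules of {Q} → VSb | b.
V: inherits non-unit rules of {V} → EQ | dd.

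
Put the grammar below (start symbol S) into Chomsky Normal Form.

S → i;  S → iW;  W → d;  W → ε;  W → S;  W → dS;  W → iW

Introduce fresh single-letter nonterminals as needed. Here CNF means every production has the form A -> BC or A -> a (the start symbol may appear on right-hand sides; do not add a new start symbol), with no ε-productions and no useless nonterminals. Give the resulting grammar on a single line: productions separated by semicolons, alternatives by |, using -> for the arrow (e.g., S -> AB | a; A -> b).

S -> i | AW; A -> i; B -> d; W -> d | i | AW | BS

Nullable: {W}; after ε-elimination: S -> i | iW; W -> S | d | i | dS | iW.
After unit-elimination: S -> i | iW; W -> d | i | dS | iW.
TERM: introduce B -> d, A -> i and substitute in every rule of length ≥2.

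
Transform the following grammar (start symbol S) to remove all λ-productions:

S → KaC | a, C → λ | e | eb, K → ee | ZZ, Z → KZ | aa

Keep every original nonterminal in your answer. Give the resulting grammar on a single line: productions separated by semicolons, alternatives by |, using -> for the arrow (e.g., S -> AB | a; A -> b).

Nullable set: {C}.
S -> KaC: C nullable, giving Ka | KaC.
Drop C -> λ.
Unchanged (no nullable symbols): S -> a; C -> e; C -> eb; K -> ZZ; K -> ee; Z -> KZ; Z -> aa.

S -> a | Ka | KaC; C -> e | eb; K -> ZZ | ee; Z -> KZ | aa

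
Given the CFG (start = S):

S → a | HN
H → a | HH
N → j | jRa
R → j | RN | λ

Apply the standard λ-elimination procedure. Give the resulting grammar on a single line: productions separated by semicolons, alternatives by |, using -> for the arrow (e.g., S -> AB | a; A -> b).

Nullable set: {R}.
N -> jRa: R nullable, giving jRa | ja.
Drop R -> λ.
R -> RN: R nullable, giving N | RN.
Unchanged (no nullable symbols): S -> HN; S -> a; H -> HH; H -> a; N -> j; R -> j.

S -> a | HN; H -> a | HH; N -> j | ja | jRa; R -> N | j | RN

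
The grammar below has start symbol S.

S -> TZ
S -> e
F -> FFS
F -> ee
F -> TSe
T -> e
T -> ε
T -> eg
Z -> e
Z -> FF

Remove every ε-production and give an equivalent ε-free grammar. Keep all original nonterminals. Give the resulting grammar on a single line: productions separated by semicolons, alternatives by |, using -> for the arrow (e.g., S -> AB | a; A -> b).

Nullable set: {T}.
S -> TZ: T nullable, giving TZ | Z.
F -> TSe: T nullable, giving Se | TSe.
Drop T -> ε.
Unchanged (no nullable symbols): S -> e; F -> FFS; F -> ee; T -> e; T -> eg; Z -> FF; Z -> e.

S -> Z | e | TZ; F -> Se | ee | FFS | TSe; T -> e | eg; Z -> e | FF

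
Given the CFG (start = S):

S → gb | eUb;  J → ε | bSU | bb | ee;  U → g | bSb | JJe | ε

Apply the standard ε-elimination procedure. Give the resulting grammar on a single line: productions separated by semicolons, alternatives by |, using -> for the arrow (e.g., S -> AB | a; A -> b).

S -> eb | gb | eUb; J -> bS | bb | ee | bSU; U -> e | g | Je | JJe | bSb

Nullable set: {J, U}.
S -> eUb: U nullable, giving eUb | eb.
Drop J -> ε.
J -> bSU: U nullable, giving bS | bSU.
Drop U -> ε.
U -> JJe: J, J nullable, giving JJe | Je | e.
Unchanged (no nullable symbols): S -> gb; J -> bb; J -> ee; U -> bSb; U -> g.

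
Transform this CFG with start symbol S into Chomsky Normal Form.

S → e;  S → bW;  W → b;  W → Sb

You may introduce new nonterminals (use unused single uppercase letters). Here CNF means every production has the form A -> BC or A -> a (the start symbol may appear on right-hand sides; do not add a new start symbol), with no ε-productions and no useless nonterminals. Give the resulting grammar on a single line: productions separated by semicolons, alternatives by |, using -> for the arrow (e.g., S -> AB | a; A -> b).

No ε-productions.
No unit productions to eliminate.
TERM: introduce A -> b and substitute in every rule of length ≥2.

S -> e | AW; A -> b; W -> b | SA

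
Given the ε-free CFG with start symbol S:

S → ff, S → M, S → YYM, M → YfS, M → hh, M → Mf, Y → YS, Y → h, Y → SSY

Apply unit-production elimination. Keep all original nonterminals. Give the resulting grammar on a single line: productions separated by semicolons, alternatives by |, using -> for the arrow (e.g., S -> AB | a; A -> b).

Unit productions: S->M.
Unit pairs (A ⇒* B via units): (S,M).
S: inherits non-unit rules of {M, S} → Mf | YYM | YfS | ff | hh.
M: inherits non-unit rules of {M} → Mf | YfS | hh.
Y: inherits non-unit rules of {Y} → SSY | YS | h.

S -> Mf | ff | hh | YYM | YfS; M -> Mf | hh | YfS; Y -> h | YS | SSY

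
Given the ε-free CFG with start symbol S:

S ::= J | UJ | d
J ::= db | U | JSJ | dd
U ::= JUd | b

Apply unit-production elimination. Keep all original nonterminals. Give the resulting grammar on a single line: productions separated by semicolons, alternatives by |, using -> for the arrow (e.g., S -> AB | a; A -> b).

S -> b | d | UJ | db | dd | JSJ | JUd; J -> b | db | dd | JSJ | JUd; U -> b | JUd

Unit productions: J->U, S->J.
Unit pairs (A ⇒* B via units): (J,U), (S,J), (S,U).
S: inherits non-unit rules of {J, S, U} → JSJ | JUd | UJ | b | d | db | dd.
J: inherits non-unit rules of {J, U} → JSJ | JUd | b | db | dd.
U: inherits non-unit rules of {U} → JUd | b.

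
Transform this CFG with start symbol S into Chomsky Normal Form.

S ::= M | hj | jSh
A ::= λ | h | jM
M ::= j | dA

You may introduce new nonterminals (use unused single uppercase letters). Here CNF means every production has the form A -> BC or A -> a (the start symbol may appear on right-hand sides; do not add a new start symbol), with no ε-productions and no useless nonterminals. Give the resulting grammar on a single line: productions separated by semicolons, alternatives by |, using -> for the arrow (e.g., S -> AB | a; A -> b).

Nullable: {A}; after ε-elimination: S -> M | hj | jSh; A -> h | jM; M -> d | j | dA.
After unit-elimination: S -> d | j | dA | hj | jSh; A -> h | jM; M -> d | j | dA.
TERM: introduce C -> d, D -> h, B -> j and substitute in every rule of length ≥2.
BIN: S -> BSD becomes S -> BE, E -> SD.

S -> d | j | BE | CA | DB; A -> h | BM; B -> j; C -> d; D -> h; E -> SD; M -> d | j | CA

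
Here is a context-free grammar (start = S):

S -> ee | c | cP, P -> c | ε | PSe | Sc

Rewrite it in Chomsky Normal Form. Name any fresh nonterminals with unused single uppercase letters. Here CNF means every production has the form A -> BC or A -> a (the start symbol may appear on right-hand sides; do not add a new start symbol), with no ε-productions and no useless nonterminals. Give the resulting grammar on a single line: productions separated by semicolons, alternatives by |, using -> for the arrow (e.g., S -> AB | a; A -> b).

S -> c | AA | BP; A -> e; B -> c; C -> SA; P -> c | PC | SA | SB

Nullable: {P}; after ε-elimination: S -> c | cP | ee; P -> c | Sc | Se | PSe.
No unit productions to eliminate.
TERM: introduce B -> c, A -> e and substitute in every rule of length ≥2.
BIN: P -> PSA becomes P -> PC, C -> SA.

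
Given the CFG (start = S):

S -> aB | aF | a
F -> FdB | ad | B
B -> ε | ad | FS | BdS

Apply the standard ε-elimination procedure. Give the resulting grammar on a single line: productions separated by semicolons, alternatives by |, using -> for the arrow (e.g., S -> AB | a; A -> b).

S -> a | aB | aF; B -> S | FS | ad | dS | BdS; F -> B | d | Fd | ad | dB | FdB

Nullable set: {B, F}.
S -> aB: B nullable, giving a | aB.
S -> aF: F nullable, giving a | aF.
Drop B -> ε.
B -> BdS: B nullable, giving BdS | dS.
B -> FS: F nullable, giving FS | S.
F -> B: B nullable, giving B.
F -> FdB: F, B nullable, giving Fd | FdB | d | dB.
Unchanged (no nullable symbols): S -> a; B -> ad; F -> ad.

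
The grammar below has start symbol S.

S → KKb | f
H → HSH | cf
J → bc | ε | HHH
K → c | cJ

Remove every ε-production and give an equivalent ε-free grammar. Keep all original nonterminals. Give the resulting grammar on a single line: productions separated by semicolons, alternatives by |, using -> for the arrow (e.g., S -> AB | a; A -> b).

Nullable set: {J}.
Drop J -> ε.
K -> cJ: J nullable, giving c | cJ.
Unchanged (no nullable symbols): S -> KKb; S -> f; H -> HSH; H -> cf; J -> HHH; J -> bc; K -> c.

S -> f | KKb; H -> cf | HSH; J -> bc | HHH; K -> c | cJ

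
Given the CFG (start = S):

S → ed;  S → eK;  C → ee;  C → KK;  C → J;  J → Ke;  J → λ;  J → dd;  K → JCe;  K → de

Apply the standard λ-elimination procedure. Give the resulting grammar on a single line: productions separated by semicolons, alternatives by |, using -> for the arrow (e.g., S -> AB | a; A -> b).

Nullable set: {C, J}.
C -> J: J nullable, giving J.
Drop J -> λ.
K -> JCe: J, C nullable, giving Ce | JCe | Je | e.
Unchanged (no nullable symbols): S -> eK; S -> ed; C -> KK; C -> ee; J -> Ke; J -> dd; K -> de.

S -> eK | ed; C -> J | KK | ee; J -> Ke | dd; K -> e | Ce | Je | de | JCe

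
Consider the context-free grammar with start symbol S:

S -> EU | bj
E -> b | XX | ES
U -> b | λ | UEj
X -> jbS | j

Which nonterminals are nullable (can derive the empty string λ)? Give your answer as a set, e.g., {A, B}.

Directly nullable (have an ε-rule): {U}.
Not nullable: E, S, X — each has a terminal in every rule's right-hand side or depends on a non-nullable symbol.

{U}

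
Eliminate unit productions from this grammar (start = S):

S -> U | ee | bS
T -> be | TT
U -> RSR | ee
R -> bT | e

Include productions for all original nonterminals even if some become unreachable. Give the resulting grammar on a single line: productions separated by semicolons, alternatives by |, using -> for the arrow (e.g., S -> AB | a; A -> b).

Unit productions: S->U.
Unit pairs (A ⇒* B via units): (S,U).
S: inherits non-unit rules of {S, U} → RSR | bS | ee.
R: inherits non-unit rules of {R} → bT | e.
T: inherits non-unit rules of {T} → TT | be.
U: inherits non-unit rules of {U} → RSR | ee.

S -> bS | ee | RSR; R -> e | bT; T -> TT | be; U -> ee | RSR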